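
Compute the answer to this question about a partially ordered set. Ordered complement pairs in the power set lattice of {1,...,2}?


Complement pair (a,b): a meet b = bottom, a join b = top.
Here: A intersect B = {} and A union B = {1,...,2}.
Pairs found: ({},{1,2}), ({1},{2}), ({2},{1}), ({1,2},{})
Total ordered pairs: 4


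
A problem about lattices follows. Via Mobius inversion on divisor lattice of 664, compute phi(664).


phi(n) = n * prod_{p|n} (1 - 1/p).
Prime divisors of 664: [2, 83]
phi(664) = 664 * (1 - 1/2) * (1 - 1/83)
phi(664) = 328


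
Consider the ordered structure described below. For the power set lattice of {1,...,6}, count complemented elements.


An element a is complemented if some b has a meet b = bottom, a join b = top.
every subset A has complement S\A, so all elements are complemented.
Complemented elements: {}, {1}, {2}, {3}, {4}, {5}, ... (58 more)
Count: 64


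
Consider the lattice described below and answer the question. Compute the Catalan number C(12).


C(n) = C(2n, n) / (n+1).
C(24, 12) = 2704156
C(12) = 2704156 / 13 = 208012


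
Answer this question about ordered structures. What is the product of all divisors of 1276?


Divisors of 1276: [1, 2, 4, 11, 22, 29, 44, 58, 116, 319, 638, 1276]
Product = n^(d(n)/2) = 1276^(12/2)
Product = 4316224706044235776


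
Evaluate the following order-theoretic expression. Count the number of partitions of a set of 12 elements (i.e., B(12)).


B(n) = number of set partitions of an n-element set.
B(n) satisfies the recurrence: B(n+1) = sum_k C(n,k)*B(k).
B(12) = 4213597


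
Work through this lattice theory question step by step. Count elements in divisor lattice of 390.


Divisors of 390: [1, 2, 3, 5, 6, 10, 13, 15, 26, 30, 39, 65, 78, 130, 195, 390]
Count: 16


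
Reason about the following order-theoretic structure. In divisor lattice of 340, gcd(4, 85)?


Meet=gcd.
gcd(4,85)=1


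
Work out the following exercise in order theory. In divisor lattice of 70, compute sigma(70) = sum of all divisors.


sigma(n) = sum of divisors.
Divisors of 70: [1, 2, 5, 7, 10, 14, 35, 70]
Sum = 144


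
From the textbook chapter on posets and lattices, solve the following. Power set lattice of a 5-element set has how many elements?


Power set = 2^n.
2^5 = 32


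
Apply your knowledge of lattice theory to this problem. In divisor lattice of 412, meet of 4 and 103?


In a divisor lattice, meet = gcd (greatest common divisor).
By Euclidean algorithm or factoring: gcd(4,103) = 1


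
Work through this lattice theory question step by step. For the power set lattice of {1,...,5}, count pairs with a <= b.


The order relation is {(a,b) : a <= b}, reflexive so it includes (a,a).
Examples: ({},{}), ({},{1,2}), ({},{1,2,3}), ({},{1,2,3,4}), ({},{1,2,3,4,5}), ...
Total ordered pairs: 243


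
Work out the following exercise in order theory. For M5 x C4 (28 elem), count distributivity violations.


Distributive law: a ^ (b v c) = (a ^ b) v (a ^ c).
Check all 28^3 = 21952 ordered triples (a,b,c).
  e.g. a=(a1,0), b=(a2,0), c=(a3,0): lhs=(a1,0) != rhs=(0,0)
  e.g. a=(a1,0), b=(a2,0), c=(a3,1): lhs=(a1,0) != rhs=(0,0)
Total violating triples: 3840


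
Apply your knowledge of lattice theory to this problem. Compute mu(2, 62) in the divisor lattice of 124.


In a divisor lattice, mu(a,b) = mu(b/a) where mu is the classical Mobius function.
b/a = 62/2 = 31
Prime factorization of 31: primes [31]
31 is squarefree with 1 prime factor(s), so mu(31) = (-1)^1 = -1


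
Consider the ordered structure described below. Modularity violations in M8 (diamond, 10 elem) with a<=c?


Modular law: if a <= c then a v (b ^ c) = (a v b) ^ c.
Check all triples (a,b,c) with a <= c among 10 elements.
This lattice is modular (diamonds M_m and their chain-products are modular).
Total violating triples: 0


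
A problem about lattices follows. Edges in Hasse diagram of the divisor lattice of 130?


A cover relation a -< b holds when a < b with no c strictly between.
Cover relations:
  1 -< 2
  1 -< 5
  1 -< 13
  2 -< 10
  2 -< 26
  5 -< 10
  5 -< 65
  10 -< 130
  ...4 more
Total: 12


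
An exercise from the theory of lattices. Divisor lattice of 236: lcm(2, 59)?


Join=lcm.
gcd(2,59)=1
lcm=118


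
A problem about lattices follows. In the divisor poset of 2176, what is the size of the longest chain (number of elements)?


A chain is a totally ordered subset; we count the number of elements in a maximum chain.
Compute, for each element x, the size of the longest chain ending at x:
  1: 1
  2: 2
  17: 2
  4: 3
  8: 4
  34: 3
  ...
A maximum chain: 1 < 2 < 4 < 8 < 16 < 32 < 64 < 128 < 2176
Number of elements in the longest chain: 9


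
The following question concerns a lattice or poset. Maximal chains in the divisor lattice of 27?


A maximal chain goes from the minimum element to a maximal element via cover relations.
Counting all min-to-max paths in the cover graph.
Total maximal chains: 1


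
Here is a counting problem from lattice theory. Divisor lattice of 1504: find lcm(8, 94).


In a divisor lattice, join = lcm (least common multiple).
gcd(8,94) = 2
lcm(8,94) = 8*94/gcd = 752/2 = 376


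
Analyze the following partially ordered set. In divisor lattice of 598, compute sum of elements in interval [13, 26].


Interval [13,26] in divisors of 598: [13, 26]
Sum = 39


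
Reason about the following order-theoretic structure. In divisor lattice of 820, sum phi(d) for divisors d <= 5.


Divisors of 820 up to 5: [1, 2, 4, 5]
phi values: [1, 1, 2, 4]
Sum = 8


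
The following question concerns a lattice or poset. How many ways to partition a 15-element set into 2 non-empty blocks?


S(n,k) = k*S(n-1,k) + S(n-1,k-1).
S(14,2) = 8191, S(14,1) = 1
S(15,2) = 2*8191 + 1 = 16382 + 1
S(15,2) = 16383


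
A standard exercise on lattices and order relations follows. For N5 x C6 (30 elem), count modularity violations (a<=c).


Modular law: if a <= c then a v (b ^ c) = (a v b) ^ c.
Check all triples (a,b,c) with a <= c among 30 elements.
  e.g. a=(a,0), b=(c,0), c=(b,0): lhs=(a,0) != rhs=(b,0)
  e.g. a=(a,0), b=(c,1), c=(b,0): lhs=(a,0) != rhs=(b,0)
Total violating triples: 126


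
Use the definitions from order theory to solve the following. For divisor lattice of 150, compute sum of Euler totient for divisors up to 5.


Divisors of 150 up to 5: [1, 2, 3, 5]
phi values: [1, 1, 2, 4]
Sum = 8


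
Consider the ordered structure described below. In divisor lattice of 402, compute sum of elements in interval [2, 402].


Interval [2,402] in divisors of 402: [2, 6, 134, 402]
Sum = 544


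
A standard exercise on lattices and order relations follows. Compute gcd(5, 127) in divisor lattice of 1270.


In a divisor lattice, meet = gcd (greatest common divisor).
By Euclidean algorithm or factoring: gcd(5,127) = 1


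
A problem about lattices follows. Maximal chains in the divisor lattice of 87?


A maximal chain goes from the minimum element to a maximal element via cover relations.
Counting all min-to-max paths in the cover graph.
Total maximal chains: 2


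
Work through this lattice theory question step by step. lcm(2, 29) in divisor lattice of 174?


Join=lcm.
gcd(2,29)=1
lcm=58


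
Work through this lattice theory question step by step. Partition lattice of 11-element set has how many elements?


B(n) = number of set partitions of an n-element set.
B(n) satisfies the recurrence: B(n+1) = sum_k C(n,k)*B(k).
B(11) = 678570


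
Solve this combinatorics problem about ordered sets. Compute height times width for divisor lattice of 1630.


Height = length of longest chain minus 1; width = size of largest antichain.
A maximum chain: 1 | 163 | 815 | 1630  (height 3).
A maximum antichain: {2, 5, 163}  (width 3).
Product = 3 * 3 = 9


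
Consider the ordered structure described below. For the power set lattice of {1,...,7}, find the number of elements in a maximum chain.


A chain is a totally ordered subset; we count the number of elements in a maximum chain.
Compute, for each element x, the size of the longest chain ending at x:
  {}: 1
  {1}: 2
  {2}: 2
  {3}: 2
  {4}: 2
  {5}: 2
  ...
A maximum chain: {} < {1} < {1,2} < {1,2,3} < {1,2,3,4} < {1,2,3,4,5} < {1,2,3,4,5,6} < {1,2,3,4,5,6,7}
Number of elements in the longest chain: 8


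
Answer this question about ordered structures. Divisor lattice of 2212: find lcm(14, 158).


In a divisor lattice, join = lcm (least common multiple).
gcd(14,158) = 2
lcm(14,158) = 14*158/gcd = 2212/2 = 1106


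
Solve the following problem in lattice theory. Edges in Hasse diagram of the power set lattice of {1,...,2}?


A cover relation a -< b holds when a < b with no c strictly between.
Cover relations:
  {} -< {1}
  {} -< {2}
  {1} -< {1,2}
  {2} -< {1,2}
Total: 4


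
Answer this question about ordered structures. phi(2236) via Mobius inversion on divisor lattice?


phi(n) = n * prod_{p|n} (1 - 1/p).
Prime divisors of 2236: [2, 13, 43]
phi(2236) = 2236 * (1 - 1/2) * (1 - 1/13) * (1 - 1/43)
phi(2236) = 1008


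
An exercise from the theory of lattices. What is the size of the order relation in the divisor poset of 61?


The order relation is {(a,b) : a <= b}, reflexive so it includes (a,a).
Examples: (1,1), (1,61), (61,61)
Total ordered pairs: 3


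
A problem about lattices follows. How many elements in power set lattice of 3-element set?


Power set = 2^n.
2^3 = 8


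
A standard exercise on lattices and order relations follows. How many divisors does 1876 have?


Divisors of 1876: [1, 2, 4, 7, 14, 28, 67, 134, 268, 469, 938, 1876]
Count: 12


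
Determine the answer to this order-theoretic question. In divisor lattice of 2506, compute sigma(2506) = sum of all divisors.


sigma(n) = sum of divisors.
Divisors of 2506: [1, 2, 7, 14, 179, 358, 1253, 2506]
Sum = 4320


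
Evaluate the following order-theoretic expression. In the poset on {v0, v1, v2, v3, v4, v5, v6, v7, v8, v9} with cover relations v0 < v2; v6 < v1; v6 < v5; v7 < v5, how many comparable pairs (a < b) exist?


A comparable pair {a,b} has a < b or b < a in the order.
Count unordered pairs where one element is strictly below the other.
Examples: {v0,v2}, {v1,v6}, {v5,v6}, {v5,v7}
Total comparable pairs: 4


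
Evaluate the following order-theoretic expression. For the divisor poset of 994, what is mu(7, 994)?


In a divisor lattice, mu(a,b) = mu(b/a) where mu is the classical Mobius function.
b/a = 994/7 = 142
Prime factorization of 142: primes [2, 71]
142 is squarefree with 2 prime factor(s), so mu(142) = (-1)^2 = 1


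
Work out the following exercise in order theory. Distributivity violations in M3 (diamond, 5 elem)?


Distributive law: a ^ (b v c) = (a ^ b) v (a ^ c).
Check all 5^3 = 125 ordered triples (a,b,c).
  e.g. a=a1, b=a2, c=a3: lhs=a1 != rhs=0
  e.g. a=a1, b=a3, c=a2: lhs=a1 != rhs=0
Total violating triples: 6


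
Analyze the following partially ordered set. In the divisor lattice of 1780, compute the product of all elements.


Divisors of 1780: [1, 2, 4, 5, 10, 20, 89, 178, 356, 445, 890, 1780]
Product = n^(d(n)/2) = 1780^(12/2)
Product = 31806802621504000000


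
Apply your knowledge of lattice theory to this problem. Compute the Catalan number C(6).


C(n) = C(2n, n) / (n+1).
C(12, 6) = 924
C(6) = 924 / 7 = 132


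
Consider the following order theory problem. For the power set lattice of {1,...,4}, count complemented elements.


An element a is complemented if some b has a meet b = bottom, a join b = top.
every subset A has complement S\A, so all elements are complemented.
Complemented elements: {}, {1}, {2}, {3}, {4}, {1,2}, ... (10 more)
Count: 16


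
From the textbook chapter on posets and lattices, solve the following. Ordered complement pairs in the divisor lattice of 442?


Complement pair (a,b): a meet b = bottom, a join b = top.
Here: gcd(a,b)=1 and lcm(a,b)=442, i.e. a*b=442 with a,b coprime.
Pairs found: (1,442), (2,221), (13,34), (17,26), ... (4 more)
Total ordered pairs: 8


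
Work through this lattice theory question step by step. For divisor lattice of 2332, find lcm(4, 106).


In a divisor lattice, join = lcm (least common multiple).
Compute lcm iteratively: start with first element, then lcm(current, next).
Elements: [4, 106]
lcm(4,106) = 212
Final lcm = 212


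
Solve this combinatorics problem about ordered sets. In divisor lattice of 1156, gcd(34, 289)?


Meet=gcd.
gcd(34,289)=17


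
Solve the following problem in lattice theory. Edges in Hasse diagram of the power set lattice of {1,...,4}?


A cover relation a -< b holds when a < b with no c strictly between.
Cover relations:
  {} -< {1}
  {} -< {2}
  {} -< {3}
  {} -< {4}
  {1} -< {1,2}
  {1} -< {1,3}
  {1} -< {1,4}
  {2} -< {1,2}
  ...24 more
Total: 32


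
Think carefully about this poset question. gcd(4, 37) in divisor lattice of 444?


Meet=gcd.
gcd(4,37)=1


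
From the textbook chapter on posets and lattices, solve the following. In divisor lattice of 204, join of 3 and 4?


In a divisor lattice, join = lcm (least common multiple).
gcd(3,4) = 1
lcm(3,4) = 3*4/gcd = 12/1 = 12


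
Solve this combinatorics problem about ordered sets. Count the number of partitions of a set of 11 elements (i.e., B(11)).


B(n) = number of set partitions of an n-element set.
B(n) satisfies the recurrence: B(n+1) = sum_k C(n,k)*B(k).
B(11) = 678570


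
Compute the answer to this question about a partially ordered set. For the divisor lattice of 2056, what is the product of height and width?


Height = length of longest chain minus 1; width = size of largest antichain.
A maximum chain: 1 | 257 | 514 | 1028 | 2056  (height 4).
A maximum antichain: {2, 257}  (width 2).
Product = 4 * 2 = 8


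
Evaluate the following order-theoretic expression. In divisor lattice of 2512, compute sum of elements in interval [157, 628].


Interval [157,628] in divisors of 2512: [157, 314, 628]
Sum = 1099


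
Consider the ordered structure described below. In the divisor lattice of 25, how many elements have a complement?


An element a is complemented if some b has a meet b = bottom, a join b = top.
a is complemented iff gcd(a, n/a)=1, i.e. a is a unitary divisor of 25.
Complemented elements: 1, 25
Count: 2


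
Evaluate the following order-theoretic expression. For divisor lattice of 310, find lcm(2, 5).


In a divisor lattice, join = lcm (least common multiple).
Compute lcm iteratively: start with first element, then lcm(current, next).
Elements: [2, 5]
lcm(2,5) = 10
Final lcm = 10


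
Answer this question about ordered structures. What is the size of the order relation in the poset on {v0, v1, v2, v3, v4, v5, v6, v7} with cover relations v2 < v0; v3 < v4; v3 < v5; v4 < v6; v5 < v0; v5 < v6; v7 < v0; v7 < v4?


The order relation is {(a,b) : a <= b}, reflexive so it includes (a,a).
Examples: (v0,v0), (v1,v1), (v2,v0), (v2,v2), (v3,v0), ...
Total ordered pairs: 19


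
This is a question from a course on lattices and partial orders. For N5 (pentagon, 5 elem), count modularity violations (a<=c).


Modular law: if a <= c then a v (b ^ c) = (a v b) ^ c.
Check all triples (a,b,c) with a <= c among 5 elements.
  e.g. a=a, b=c, c=b: lhs=a != rhs=b
Total violating triples: 1


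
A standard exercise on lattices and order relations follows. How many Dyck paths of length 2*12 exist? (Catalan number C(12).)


C(n) = C(2n, n) / (n+1).
C(24, 12) = 2704156
C(12) = 2704156 / 13 = 208012


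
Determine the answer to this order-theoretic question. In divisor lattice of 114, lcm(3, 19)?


Join=lcm.
gcd(3,19)=1
lcm=57


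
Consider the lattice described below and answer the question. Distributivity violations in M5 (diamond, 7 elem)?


Distributive law: a ^ (b v c) = (a ^ b) v (a ^ c).
Check all 7^3 = 343 ordered triples (a,b,c).
  e.g. a=a1, b=a2, c=a3: lhs=a1 != rhs=0
  e.g. a=a1, b=a2, c=a4: lhs=a1 != rhs=0
Total violating triples: 60


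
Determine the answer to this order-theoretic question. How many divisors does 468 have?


Divisors of 468: [1, 2, 3, 4, 6, 9, 12, 13, 18, 26, 36, 39, 52, 78, 117, 156, 234, 468]
Count: 18


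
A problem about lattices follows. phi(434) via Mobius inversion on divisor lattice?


phi(n) = n * prod_{p|n} (1 - 1/p).
Prime divisors of 434: [2, 7, 31]
phi(434) = 434 * (1 - 1/2) * (1 - 1/7) * (1 - 1/31)
phi(434) = 180


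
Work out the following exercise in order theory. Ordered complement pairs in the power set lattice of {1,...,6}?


Complement pair (a,b): a meet b = bottom, a join b = top.
Here: A intersect B = {} and A union B = {1,...,6}.
Pairs found: ({},{1,2,3,4,5,6}), ({1},{2,3,4,5,6}), ({2},{1,3,4,5,6}), ({3},{1,2,4,5,6}), ... (60 more)
Total ordered pairs: 64


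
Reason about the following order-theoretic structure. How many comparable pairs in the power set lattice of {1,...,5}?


A comparable pair {a,b} has a < b or b < a in the order.
Count unordered pairs where one element is strictly below the other.
Examples: {{},{1}}, {{},{2}}, {{},{3}}, {{},{4}}, ...
Total comparable pairs: 211


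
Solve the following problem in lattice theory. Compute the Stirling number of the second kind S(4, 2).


S(n,k) = k*S(n-1,k) + S(n-1,k-1).
S(3,2) = 3, S(3,1) = 1
S(4,2) = 2*3 + 1 = 6 + 1
S(4,2) = 7


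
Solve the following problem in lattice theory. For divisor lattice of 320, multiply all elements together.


Divisors of 320: [1, 2, 4, 5, 8, 10, 16, 20, 32, 40, 64, 80, 160, 320]
Product = n^(d(n)/2) = 320^(14/2)
Product = 343597383680000000


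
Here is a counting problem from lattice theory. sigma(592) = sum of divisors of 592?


sigma(n) = sum of divisors.
Divisors of 592: [1, 2, 4, 8, 16, 37, 74, 148, 296, 592]
Sum = 1178


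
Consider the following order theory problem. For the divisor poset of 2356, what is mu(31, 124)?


In a divisor lattice, mu(a,b) = mu(b/a) where mu is the classical Mobius function.
b/a = 124/31 = 4
Prime factorization of 4: primes [2]
4 is not squarefree, so mu(4) = 0


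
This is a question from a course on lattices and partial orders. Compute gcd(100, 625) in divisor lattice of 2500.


In a divisor lattice, meet = gcd (greatest common divisor).
By Euclidean algorithm or factoring: gcd(100,625) = 25


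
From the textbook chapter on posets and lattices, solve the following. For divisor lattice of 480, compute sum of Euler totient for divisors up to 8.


Divisors of 480 up to 8: [1, 2, 3, 4, 5, 6, 8]
phi values: [1, 1, 2, 2, 4, 2, 4]
Sum = 16


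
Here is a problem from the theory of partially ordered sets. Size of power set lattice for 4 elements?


Power set = 2^n.
2^4 = 16


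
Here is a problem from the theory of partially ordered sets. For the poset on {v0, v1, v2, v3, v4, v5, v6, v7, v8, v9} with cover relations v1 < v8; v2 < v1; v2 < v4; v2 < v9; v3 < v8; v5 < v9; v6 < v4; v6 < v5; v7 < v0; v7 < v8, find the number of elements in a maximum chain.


A chain is a totally ordered subset; we count the number of elements in a maximum chain.
Compute, for each element x, the size of the longest chain ending at x:
  v2: 1
  v3: 1
  v6: 1
  v7: 1
  v0: 2
  v1: 2
  ...
A maximum chain: v2 < v1 < v8
Number of elements in the longest chain: 3


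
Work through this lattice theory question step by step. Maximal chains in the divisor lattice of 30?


A maximal chain goes from the minimum element to a maximal element via cover relations.
Counting all min-to-max paths in the cover graph.
Total maximal chains: 6


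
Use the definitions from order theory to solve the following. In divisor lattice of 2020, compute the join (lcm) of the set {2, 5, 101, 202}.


In a divisor lattice, join = lcm (least common multiple).
Compute lcm iteratively: start with first element, then lcm(current, next).
Elements: [2, 5, 101, 202]
lcm(2,5) = 10
lcm(10,101) = 1010
lcm(1010,202) = 1010
Final lcm = 1010


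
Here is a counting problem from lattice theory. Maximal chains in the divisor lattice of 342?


A maximal chain goes from the minimum element to a maximal element via cover relations.
Counting all min-to-max paths in the cover graph.
Total maximal chains: 12


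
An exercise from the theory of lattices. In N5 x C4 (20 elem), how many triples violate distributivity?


Distributive law: a ^ (b v c) = (a ^ b) v (a ^ c).
Check all 20^3 = 8000 ordered triples (a,b,c).
  e.g. a=(b,0), b=(a,0), c=(c,0): lhs=(b,0) != rhs=(a,0)
  e.g. a=(b,0), b=(a,0), c=(c,1): lhs=(b,0) != rhs=(a,0)
Total violating triples: 128


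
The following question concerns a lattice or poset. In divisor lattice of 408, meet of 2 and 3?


In a divisor lattice, meet = gcd (greatest common divisor).
By Euclidean algorithm or factoring: gcd(2,3) = 1


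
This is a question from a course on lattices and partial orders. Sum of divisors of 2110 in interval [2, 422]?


Interval [2,422] in divisors of 2110: [2, 422]
Sum = 424


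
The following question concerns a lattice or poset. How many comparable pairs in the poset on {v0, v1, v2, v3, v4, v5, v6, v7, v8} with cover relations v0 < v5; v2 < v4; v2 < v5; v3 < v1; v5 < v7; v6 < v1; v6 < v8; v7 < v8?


A comparable pair {a,b} has a < b or b < a in the order.
Count unordered pairs where one element is strictly below the other.
Examples: {v0,v5}, {v0,v7}, {v0,v8}, {v1,v3}, ...
Total comparable pairs: 13


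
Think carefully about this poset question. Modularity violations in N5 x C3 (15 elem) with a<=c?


Modular law: if a <= c then a v (b ^ c) = (a v b) ^ c.
Check all triples (a,b,c) with a <= c among 15 elements.
  e.g. a=(a,0), b=(c,0), c=(b,0): lhs=(a,0) != rhs=(b,0)
  e.g. a=(a,0), b=(c,1), c=(b,0): lhs=(a,0) != rhs=(b,0)
Total violating triples: 18


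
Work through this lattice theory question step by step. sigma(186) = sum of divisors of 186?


sigma(n) = sum of divisors.
Divisors of 186: [1, 2, 3, 6, 31, 62, 93, 186]
Sum = 384


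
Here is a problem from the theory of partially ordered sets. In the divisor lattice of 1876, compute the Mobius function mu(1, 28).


In a divisor lattice, mu(a,b) = mu(b/a) where mu is the classical Mobius function.
b/a = 28/1 = 28
Prime factorization of 28: primes [2, 7]
28 is not squarefree, so mu(28) = 0


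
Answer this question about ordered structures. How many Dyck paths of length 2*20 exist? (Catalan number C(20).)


C(n) = C(2n, n) / (n+1).
C(40, 20) = 137846528820
C(20) = 137846528820 / 21 = 6564120420


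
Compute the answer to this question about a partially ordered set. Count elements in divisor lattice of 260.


Divisors of 260: [1, 2, 4, 5, 10, 13, 20, 26, 52, 65, 130, 260]
Count: 12


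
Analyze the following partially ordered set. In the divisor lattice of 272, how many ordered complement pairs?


Complement pair (a,b): a meet b = bottom, a join b = top.
Here: gcd(a,b)=1 and lcm(a,b)=272, i.e. a*b=272 with a,b coprime.
Pairs found: (1,272), (16,17), (17,16), (272,1)
Total ordered pairs: 4


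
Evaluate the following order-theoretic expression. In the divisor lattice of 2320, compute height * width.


Height = length of longest chain minus 1; width = size of largest antichain.
A maximum chain: 1 | 29 | 145 | 290 | 580 | 1160 | 2320  (height 6).
A maximum antichain: {4, 10, 58, 145}  (width 4).
Product = 6 * 4 = 24


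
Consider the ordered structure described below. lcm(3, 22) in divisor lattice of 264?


Join=lcm.
gcd(3,22)=1
lcm=66


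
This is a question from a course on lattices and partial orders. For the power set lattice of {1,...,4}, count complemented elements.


An element a is complemented if some b has a meet b = bottom, a join b = top.
every subset A has complement S\A, so all elements are complemented.
Complemented elements: {}, {1}, {2}, {3}, {4}, {1,2}, ... (10 more)
Count: 16


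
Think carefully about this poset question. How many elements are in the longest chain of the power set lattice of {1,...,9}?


A chain is a totally ordered subset; we count the number of elements in a maximum chain.
Compute, for each element x, the size of the longest chain ending at x:
  {}: 1
  {1}: 2
  {2}: 2
  {3}: 2
  {4}: 2
  {5}: 2
  ...
A maximum chain: {} < {1} < {1,2} < {1,2,3} < {1,2,3,4} < {1,2,3,4,5} < {1,2,3,4,5,6} < {1,2,3,4,5,6,7} < {1,2,3,4,5,6,7,8} < {1,2,3,4,5,6,7,8,9}
Number of elements in the longest chain: 10


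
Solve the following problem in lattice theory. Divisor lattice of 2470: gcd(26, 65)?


Meet=gcd.
gcd(26,65)=13


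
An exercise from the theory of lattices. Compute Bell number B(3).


B(n) = number of set partitions of an n-element set.
B(n) satisfies the recurrence: B(n+1) = sum_k C(n,k)*B(k).
B(3) = 5


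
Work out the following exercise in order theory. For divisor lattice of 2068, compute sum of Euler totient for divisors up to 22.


Divisors of 2068 up to 22: [1, 2, 4, 11, 22]
phi values: [1, 1, 2, 10, 10]
Sum = 24


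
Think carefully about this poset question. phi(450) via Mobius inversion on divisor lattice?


phi(n) = n * prod_{p|n} (1 - 1/p).
Prime divisors of 450: [2, 3, 5]
phi(450) = 450 * (1 - 1/2) * (1 - 1/3) * (1 - 1/5)
phi(450) = 120


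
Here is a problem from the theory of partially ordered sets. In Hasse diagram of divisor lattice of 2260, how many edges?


A cover relation a -< b holds when a < b with no c strictly between.
Cover relations:
  1 -< 2
  1 -< 5
  1 -< 113
  2 -< 4
  2 -< 10
  2 -< 226
  4 -< 20
  4 -< 452
  ...12 more
Total: 20


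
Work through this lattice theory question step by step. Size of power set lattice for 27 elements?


Power set = 2^n.
2^27 = 134217728


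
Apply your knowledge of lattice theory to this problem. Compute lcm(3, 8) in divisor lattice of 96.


In a divisor lattice, join = lcm (least common multiple).
gcd(3,8) = 1
lcm(3,8) = 3*8/gcd = 24/1 = 24


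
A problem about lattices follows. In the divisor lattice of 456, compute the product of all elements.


Divisors of 456: [1, 2, 3, 4, 6, 8, 12, 19, 24, 38, 57, 76, 114, 152, 228, 456]
Product = n^(d(n)/2) = 456^(16/2)
Product = 1869471037565976969216


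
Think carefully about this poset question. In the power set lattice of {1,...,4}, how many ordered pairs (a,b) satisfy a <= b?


The order relation is {(a,b) : a <= b}, reflexive so it includes (a,a).
Examples: ({},{}), ({},{1,2}), ({},{1,2,3}), ({},{1,2,3,4}), ({},{1,2,4}), ...
Total ordered pairs: 81


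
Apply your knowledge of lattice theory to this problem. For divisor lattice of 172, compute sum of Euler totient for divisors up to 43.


Divisors of 172 up to 43: [1, 2, 4, 43]
phi values: [1, 1, 2, 42]
Sum = 46


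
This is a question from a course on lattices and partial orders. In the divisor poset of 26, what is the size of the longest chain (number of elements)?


A chain is a totally ordered subset; we count the number of elements in a maximum chain.
Compute, for each element x, the size of the longest chain ending at x:
  1: 1
  2: 2
  13: 2
  26: 3
A maximum chain: 1 < 2 < 26
Number of elements in the longest chain: 3


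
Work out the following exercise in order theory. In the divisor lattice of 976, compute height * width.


Height = length of longest chain minus 1; width = size of largest antichain.
A maximum chain: 1 | 61 | 122 | 244 | 488 | 976  (height 5).
A maximum antichain: {2, 61}  (width 2).
Product = 5 * 2 = 10


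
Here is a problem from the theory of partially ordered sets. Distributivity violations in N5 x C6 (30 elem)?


Distributive law: a ^ (b v c) = (a ^ b) v (a ^ c).
Check all 30^3 = 27000 ordered triples (a,b,c).
  e.g. a=(b,0), b=(a,0), c=(c,0): lhs=(b,0) != rhs=(a,0)
  e.g. a=(b,0), b=(a,0), c=(c,1): lhs=(b,0) != rhs=(a,0)
Total violating triples: 432


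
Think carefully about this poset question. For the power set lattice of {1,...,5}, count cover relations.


A cover relation a -< b holds when a < b with no c strictly between.
Cover relations:
  {} -< {1}
  {} -< {2}
  {} -< {3}
  {} -< {4}
  {} -< {5}
  {1} -< {1,2}
  {1} -< {1,3}
  {1} -< {1,4}
  ...72 more
Total: 80


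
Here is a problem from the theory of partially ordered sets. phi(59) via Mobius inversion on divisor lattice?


phi(n) = n * prod_{p|n} (1 - 1/p).
Prime divisors of 59: [59]
phi(59) = 59 * (1 - 1/59)
phi(59) = 58


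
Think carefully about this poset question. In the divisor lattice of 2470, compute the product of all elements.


Divisors of 2470: [1, 2, 5, 10, 13, 19, 26, 38, 65, 95, 130, 190, 247, 494, 1235, 2470]
Product = n^(d(n)/2) = 2470^(16/2)
Product = 1385401412458388256100000000


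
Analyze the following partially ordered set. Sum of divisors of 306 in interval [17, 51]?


Interval [17,51] in divisors of 306: [17, 51]
Sum = 68


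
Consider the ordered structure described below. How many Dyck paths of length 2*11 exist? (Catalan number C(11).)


C(n) = C(2n, n) / (n+1).
C(22, 11) = 705432
C(11) = 705432 / 12 = 58786


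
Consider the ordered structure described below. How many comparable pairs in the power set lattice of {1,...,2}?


A comparable pair {a,b} has a < b or b < a in the order.
Count unordered pairs where one element is strictly below the other.
Examples: {{},{1}}, {{},{2}}, {{},{1,2}}, {{1},{1,2}}, ...
Total comparable pairs: 5


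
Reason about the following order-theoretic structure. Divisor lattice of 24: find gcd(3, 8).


In a divisor lattice, meet = gcd (greatest common divisor).
By Euclidean algorithm or factoring: gcd(3,8) = 1


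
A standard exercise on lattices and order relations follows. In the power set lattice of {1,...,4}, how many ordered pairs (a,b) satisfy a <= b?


The order relation is {(a,b) : a <= b}, reflexive so it includes (a,a).
Examples: ({},{}), ({},{1,2}), ({},{1,2,3}), ({},{1,2,3,4}), ({},{1,2,4}), ...
Total ordered pairs: 81


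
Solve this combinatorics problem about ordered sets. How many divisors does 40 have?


Divisors of 40: [1, 2, 4, 5, 8, 10, 20, 40]
Count: 8


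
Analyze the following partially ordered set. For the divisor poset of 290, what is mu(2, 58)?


In a divisor lattice, mu(a,b) = mu(b/a) where mu is the classical Mobius function.
b/a = 58/2 = 29
Prime factorization of 29: primes [29]
29 is squarefree with 1 prime factor(s), so mu(29) = (-1)^1 = -1


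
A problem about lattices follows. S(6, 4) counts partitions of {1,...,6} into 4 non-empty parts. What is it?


S(n,k) = k*S(n-1,k) + S(n-1,k-1).
S(5,4) = 10, S(5,3) = 25
S(6,4) = 4*10 + 25 = 40 + 25
S(6,4) = 65


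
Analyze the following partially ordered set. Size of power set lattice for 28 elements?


Power set = 2^n.
2^28 = 268435456


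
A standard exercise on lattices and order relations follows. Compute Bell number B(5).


B(n) = number of set partitions of an n-element set.
B(n) satisfies the recurrence: B(n+1) = sum_k C(n,k)*B(k).
B(5) = 52


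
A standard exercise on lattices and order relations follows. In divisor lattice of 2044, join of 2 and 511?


In a divisor lattice, join = lcm (least common multiple).
gcd(2,511) = 1
lcm(2,511) = 2*511/gcd = 1022/1 = 1022


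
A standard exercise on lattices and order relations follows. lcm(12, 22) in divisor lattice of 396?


Join=lcm.
gcd(12,22)=2
lcm=132


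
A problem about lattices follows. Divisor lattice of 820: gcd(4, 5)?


Meet=gcd.
gcd(4,5)=1


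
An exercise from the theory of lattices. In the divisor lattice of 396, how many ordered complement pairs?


Complement pair (a,b): a meet b = bottom, a join b = top.
Here: gcd(a,b)=1 and lcm(a,b)=396, i.e. a*b=396 with a,b coprime.
Pairs found: (1,396), (4,99), (9,44), (11,36), ... (4 more)
Total ordered pairs: 8


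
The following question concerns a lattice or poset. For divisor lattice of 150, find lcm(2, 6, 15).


In a divisor lattice, join = lcm (least common multiple).
Compute lcm iteratively: start with first element, then lcm(current, next).
Elements: [2, 6, 15]
lcm(2,6) = 6
lcm(6,15) = 30
Final lcm = 30


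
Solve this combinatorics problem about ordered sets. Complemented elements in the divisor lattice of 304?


An element a is complemented if some b has a meet b = bottom, a join b = top.
a is complemented iff gcd(a, n/a)=1, i.e. a is a unitary divisor of 304.
Complemented elements: 1, 16, 19, 304
Count: 4


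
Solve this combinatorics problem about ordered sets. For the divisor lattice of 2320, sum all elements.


sigma(n) = sum of divisors.
Divisors of 2320: [1, 2, 4, 5, 8, 10, 16, 20, 29, 40, 58, 80, 116, 145, 232, 290, 464, 580, 1160, 2320]
Sum = 5580


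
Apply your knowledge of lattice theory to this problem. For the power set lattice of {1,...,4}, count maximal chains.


A maximal chain goes from the minimum element to a maximal element via cover relations.
Counting all min-to-max paths in the cover graph.
Total maximal chains: 24


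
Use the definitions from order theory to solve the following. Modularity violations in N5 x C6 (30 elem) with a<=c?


Modular law: if a <= c then a v (b ^ c) = (a v b) ^ c.
Check all triples (a,b,c) with a <= c among 30 elements.
  e.g. a=(a,0), b=(c,0), c=(b,0): lhs=(a,0) != rhs=(b,0)
  e.g. a=(a,0), b=(c,1), c=(b,0): lhs=(a,0) != rhs=(b,0)
Total violating triples: 126


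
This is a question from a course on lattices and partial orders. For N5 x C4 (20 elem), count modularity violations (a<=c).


Modular law: if a <= c then a v (b ^ c) = (a v b) ^ c.
Check all triples (a,b,c) with a <= c among 20 elements.
  e.g. a=(a,0), b=(c,0), c=(b,0): lhs=(a,0) != rhs=(b,0)
  e.g. a=(a,0), b=(c,1), c=(b,0): lhs=(a,0) != rhs=(b,0)
Total violating triples: 40


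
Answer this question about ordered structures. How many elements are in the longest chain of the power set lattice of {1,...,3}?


A chain is a totally ordered subset; we count the number of elements in a maximum chain.
Compute, for each element x, the size of the longest chain ending at x:
  {}: 1
  {1}: 2
  {2}: 2
  {3}: 2
  {1,2}: 3
  {1,3}: 3
  ...
A maximum chain: {} < {1} < {1,2} < {1,2,3}
Number of elements in the longest chain: 4


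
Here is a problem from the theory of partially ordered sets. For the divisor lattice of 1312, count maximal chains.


A maximal chain goes from the minimum element to a maximal element via cover relations.
Counting all min-to-max paths in the cover graph.
Total maximal chains: 6


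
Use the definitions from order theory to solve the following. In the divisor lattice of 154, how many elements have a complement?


An element a is complemented if some b has a meet b = bottom, a join b = top.
a is complemented iff gcd(a, n/a)=1, i.e. a is a unitary divisor of 154.
Complemented elements: 1, 2, 7, 11, 14, 22, ... (2 more)
Count: 8


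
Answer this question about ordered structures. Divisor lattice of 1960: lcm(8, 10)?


Join=lcm.
gcd(8,10)=2
lcm=40


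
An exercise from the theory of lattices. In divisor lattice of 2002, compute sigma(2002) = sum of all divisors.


sigma(n) = sum of divisors.
Divisors of 2002: [1, 2, 7, 11, 13, 14, 22, 26, 77, 91, 143, 154, 182, 286, 1001, 2002]
Sum = 4032


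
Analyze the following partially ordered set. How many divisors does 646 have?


Divisors of 646: [1, 2, 17, 19, 34, 38, 323, 646]
Count: 8


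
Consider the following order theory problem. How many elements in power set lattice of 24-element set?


Power set = 2^n.
2^24 = 16777216


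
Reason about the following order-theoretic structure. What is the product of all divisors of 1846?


Divisors of 1846: [1, 2, 13, 26, 71, 142, 923, 1846]
Product = n^(d(n)/2) = 1846^(8/2)
Product = 11612528336656


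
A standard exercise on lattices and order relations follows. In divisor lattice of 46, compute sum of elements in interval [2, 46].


Interval [2,46] in divisors of 46: [2, 46]
Sum = 48


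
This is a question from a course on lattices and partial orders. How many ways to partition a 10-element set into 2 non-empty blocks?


S(n,k) = k*S(n-1,k) + S(n-1,k-1).
S(9,2) = 255, S(9,1) = 1
S(10,2) = 2*255 + 1 = 510 + 1
S(10,2) = 511


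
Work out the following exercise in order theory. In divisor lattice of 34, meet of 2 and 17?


In a divisor lattice, meet = gcd (greatest common divisor).
By Euclidean algorithm or factoring: gcd(2,17) = 1


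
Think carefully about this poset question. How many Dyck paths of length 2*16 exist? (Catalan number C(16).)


C(n) = C(2n, n) / (n+1).
C(32, 16) = 601080390
C(16) = 601080390 / 17 = 35357670


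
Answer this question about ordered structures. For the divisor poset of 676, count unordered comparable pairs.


A comparable pair {a,b} has a < b or b < a in the order.
Count unordered pairs where one element is strictly below the other.
Examples: {1,2}, {1,4}, {1,13}, {1,26}, ...
Total comparable pairs: 27


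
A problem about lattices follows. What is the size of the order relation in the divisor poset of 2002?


The order relation is {(a,b) : a <= b}, reflexive so it includes (a,a).
Examples: (1,1), (1,1001), (1,11), (1,13), (1,14), ...
Total ordered pairs: 81


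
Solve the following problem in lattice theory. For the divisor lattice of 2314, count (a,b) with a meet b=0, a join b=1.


Complement pair (a,b): a meet b = bottom, a join b = top.
Here: gcd(a,b)=1 and lcm(a,b)=2314, i.e. a*b=2314 with a,b coprime.
Pairs found: (1,2314), (2,1157), (13,178), (26,89), ... (4 more)
Total ordered pairs: 8


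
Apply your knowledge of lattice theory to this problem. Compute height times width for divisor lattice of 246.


Height = length of longest chain minus 1; width = size of largest antichain.
A maximum chain: 1 | 41 | 123 | 246  (height 3).
A maximum antichain: {2, 3, 41}  (width 3).
Product = 3 * 3 = 9


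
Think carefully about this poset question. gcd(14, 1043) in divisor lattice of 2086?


Meet=gcd.
gcd(14,1043)=7


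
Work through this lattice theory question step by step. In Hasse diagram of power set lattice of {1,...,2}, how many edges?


A cover relation a -< b holds when a < b with no c strictly between.
Cover relations:
  {} -< {1}
  {} -< {2}
  {1} -< {1,2}
  {2} -< {1,2}
Total: 4


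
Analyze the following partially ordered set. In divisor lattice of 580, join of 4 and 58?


In a divisor lattice, join = lcm (least common multiple).
gcd(4,58) = 2
lcm(4,58) = 4*58/gcd = 232/2 = 116


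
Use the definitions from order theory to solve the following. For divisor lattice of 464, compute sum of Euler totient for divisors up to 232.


Divisors of 464 up to 232: [1, 2, 4, 8, 16, 29, 58, 116, 232]
phi values: [1, 1, 2, 4, 8, 28, 28, 56, 112]
Sum = 240


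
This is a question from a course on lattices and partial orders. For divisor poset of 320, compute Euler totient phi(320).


phi(n) = n * prod_{p|n} (1 - 1/p).
Prime divisors of 320: [2, 5]
phi(320) = 320 * (1 - 1/2) * (1 - 1/5)
phi(320) = 128


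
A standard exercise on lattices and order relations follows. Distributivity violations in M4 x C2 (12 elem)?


Distributive law: a ^ (b v c) = (a ^ b) v (a ^ c).
Check all 12^3 = 1728 ordered triples (a,b,c).
  e.g. a=(a1,0), b=(a2,0), c=(a3,0): lhs=(a1,0) != rhs=(0,0)
  e.g. a=(a1,0), b=(a2,0), c=(a3,1): lhs=(a1,0) != rhs=(0,0)
Total violating triples: 192


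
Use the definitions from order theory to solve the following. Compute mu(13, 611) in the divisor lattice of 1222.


In a divisor lattice, mu(a,b) = mu(b/a) where mu is the classical Mobius function.
b/a = 611/13 = 47
Prime factorization of 47: primes [47]
47 is squarefree with 1 prime factor(s), so mu(47) = (-1)^1 = -1


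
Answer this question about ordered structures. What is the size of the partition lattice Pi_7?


B(n) = number of set partitions of an n-element set.
B(n) satisfies the recurrence: B(n+1) = sum_k C(n,k)*B(k).
B(7) = 877
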